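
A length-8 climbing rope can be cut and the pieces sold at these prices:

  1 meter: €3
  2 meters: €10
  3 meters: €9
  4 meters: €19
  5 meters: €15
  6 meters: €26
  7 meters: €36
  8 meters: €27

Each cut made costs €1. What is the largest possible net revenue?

Consider every possible first cut. net[k] is the best of p[i]+net[k−i] over all sellable i≤k, charging 1 whenever i<k.
net[1] = 3
net[2] = 10
net[3] = 12  (first piece 1, then net[2]=10)
net[4] = 19  (first piece 2, then net[2]=10)
net[5] = 21  (first piece 1, then net[4]=19)
net[6] = 28  (first piece 2, then net[4]=19)
net[7] = 36
net[8] = 38  (first piece 1, then net[7]=36)
One optimal plan: pieces 7 + 1 (1 cut) → €39 − €1 = €38.

38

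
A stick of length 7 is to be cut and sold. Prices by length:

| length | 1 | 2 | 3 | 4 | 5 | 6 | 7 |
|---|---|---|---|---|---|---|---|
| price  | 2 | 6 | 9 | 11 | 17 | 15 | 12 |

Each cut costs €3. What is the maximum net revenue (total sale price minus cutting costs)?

20

Consider every possible first cut. r[k] is the best of p[i]+r[k−i] over all sellable i≤k, charging 3 whenever i<k.
r[1] = 2
r[2] = max(2+2-3, 6+0) = 6
r[3] = max(2+6-3, 6+2-3, 9+0) = 9
r[4] = max(2+9-3, 6+6-3, 9+2-3, 11+0) = 11
r[5] = max(2+11-3, 6+9-3, 9+6-3, 11+2-3, 17+0) = 17
r[6] = max(2+17-3, 6+11-3, 9+9-3, 11+6-3, 17+2-3, 15+0) = 16
r[7] = max(2+16-3, 6+17-3, 9+11-3, …, 15+2-3, 12+0) = 20
One optimal plan: pieces 5 + 2 (1 cut) → €23 − €3 = €20.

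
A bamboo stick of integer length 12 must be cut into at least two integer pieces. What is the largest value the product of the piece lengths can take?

Fill f[k] for k=2..12: at each k try every first piece i and multiply by the better of (k−i) uncut or f[k−i].
Small cases: f[2]=1, f[3]=2, f[4]=4, f[5]=6, f[6]=9.
f[7] = max(1·9, 2·6, 3·4, 4·3, 5·2, 6·1) = 12
f[8] = max(1·12, 2·9, 3·6, …, 6·2, 7·1) = 18
f[9] = max(1·18, 2·12, 3·9, …, 7·2, 8·1) = 27
f[10] = max(1·27, 2·18, 3·12, …, 8·2, 9·1) = 36
f[11] = max(1·36, 2·27, 3·18, …, 9·2, 10·1) = 54
f[12] = max(1·54, 2·36, 3·27, …, 10·2, 11·1) = 81
One optimal split: 3 + 3 + 3 + 3; product 3·3·3·3 = 81.

81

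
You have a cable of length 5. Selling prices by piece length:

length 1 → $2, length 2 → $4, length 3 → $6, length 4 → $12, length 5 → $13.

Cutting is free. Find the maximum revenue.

14

Consider every possible first cut. best[k] is the best of p[i]+best[k−i] over all sellable i≤k.
best[1] = 2
best[2] = max(2+2, 4+0) = 4
best[3] = max(2+4, 4+2, 6+0) = 6
best[4] = max(2+6, 4+4, 6+2, 12+0) = 12
best[5] = max(2+12, 4+6, 6+4, 12+2, 13+0) = 14
One optimal cutting: 4 + 1 → $12 + $2 = $14.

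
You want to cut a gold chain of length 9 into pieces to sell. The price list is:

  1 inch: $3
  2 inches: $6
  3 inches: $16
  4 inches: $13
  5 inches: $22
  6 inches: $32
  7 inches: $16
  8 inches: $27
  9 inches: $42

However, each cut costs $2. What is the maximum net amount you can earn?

Let r[k] be the best obtainable value from length k. For each k, try every first piece i and keep the best of price[i] + r[k−i] minus the 2 cut fee when i<k.
r[1] = 3
r[2] = max(3+3-2, 6+0) = 6
r[3] = max(3+6-2, 6+3-2, 16+0) = 16
r[4] = max(3+16-2, 6+6-2, 16+3-2, 13+0) = 17
r[5] = max(3+17-2, 6+16-2, 16+6-2, 13+3-2, 22+0) = 22
r[6] = max(3+22-2, 6+17-2, 16+16-2, 13+6-2, 22+3-2, 32+0) = 32
r[7] = max(3+32-2, 6+22-2, 16+17-2, …, 32+3-2, 16+0) = 33
r[8] = max(3+33-2, 6+32-2, 16+22-2, …, 16+3-2, 27+0) = 36
r[9] = max(3+36-2, 6+33-2, 16+32-2, …, 27+3-2, 42+0) = 46
One optimal plan: pieces 6 + 3 (1 cut) → $48 − $2 = $46.

46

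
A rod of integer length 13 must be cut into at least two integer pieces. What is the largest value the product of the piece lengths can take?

108

Fill prod[k] for k=2..13: at each k try every first piece i and multiply by the better of (k−i) uncut or prod[k−i].
prod[2] = 1·max(1,0) = 1·1 = 1
prod[3] = max(1·2, 2·1) = 2
prod[4] = max(1·3, 2·2, 3·1) = 4
prod[5] = max(1·4, 2·3, 3·2, 4·1) = 6
prod[6] = max(1·6, 2·4, 3·3, 4·2, 5·1) = 9
prod[7] = max(1·9, 2·6, 3·4, 4·3, 5·2, 6·1) = 12
prod[8] = max(1·12, 2·9, 3·6, …, 6·2, 7·1) = 18
prod[9] = max(1·18, 2·12, 3·9, …, 7·2, 8·1) = 27
prod[10] = max(1·27, 2·18, 3·12, …, 8·2, 9·1) = 36
prod[11] = max(1·36, 2·27, 3·18, …, 9·2, 10·1) = 54
prod[12] = max(1·54, 2·36, 3·27, …, 10·2, 11·1) = 81
prod[13] = max(1·81, 2·54, 3·36, …, 11·2, 12·1) = 108
One optimal split: 3 + 3 + 3 + 2 + 2; product 3·3·3·2·2 = 108.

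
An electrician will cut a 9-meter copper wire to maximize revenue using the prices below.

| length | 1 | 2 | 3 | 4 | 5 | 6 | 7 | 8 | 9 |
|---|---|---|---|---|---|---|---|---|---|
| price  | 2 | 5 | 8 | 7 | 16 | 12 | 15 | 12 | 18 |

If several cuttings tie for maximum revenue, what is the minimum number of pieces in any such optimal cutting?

Build r[k] bottom-up: r[k] = max over allowed piece i of (p[i] + r[k−i]).
r[1] = 2
r[2] = 5
r[3] = 8
r[4] = 10  (first piece 1, then r[3]=8)
r[5] = 16
r[6] = 18  (first piece 1, then r[5]=16)
r[7] = 21  (first piece 2, then r[5]=16)
r[8] = 24  (first piece 3, then r[5]=16)
r[9] = 26  (first piece 1, then r[8]=24)
Maximum revenue is €26.
Now minimize piece count subject to staying optimal: for each k, pieces[k] = 1 + min over i with p[i]+r[k−i]=r[k] of pieces[k−i].
pieces[6] = 2
pieces[7] = 2
pieces[8] = 2
pieces[9] = 3

3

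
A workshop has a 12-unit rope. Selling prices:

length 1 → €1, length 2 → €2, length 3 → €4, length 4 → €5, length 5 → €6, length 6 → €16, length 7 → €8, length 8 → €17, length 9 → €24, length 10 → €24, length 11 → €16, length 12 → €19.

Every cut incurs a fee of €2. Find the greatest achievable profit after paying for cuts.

30

Let v[k] be the best obtainable value from length k. For each k, try every first piece i and keep the best of price[i] + v[k−i] minus the 2 cut fee when i<k.
v[1] = 1
v[2] = 2
v[3] = 4
v[4] = 5
v[5] = 6
v[6] = 16
v[7] = 15  (first piece 1, then v[6]=16)
v[8] = 17
v[9] = 24
v[10] = 24
v[11] = 24  (first piece 2, then v[9]=24)
v[12] = 30  (first piece 6, then v[6]=16)
One optimal plan: pieces 6 + 6 (1 cut) → €32 − €2 = €30.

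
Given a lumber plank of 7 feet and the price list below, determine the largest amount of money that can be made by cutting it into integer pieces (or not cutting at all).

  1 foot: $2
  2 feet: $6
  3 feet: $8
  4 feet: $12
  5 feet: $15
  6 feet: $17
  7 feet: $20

Build R[k] bottom-up: R[k] = max over allowed piece i of (p[i] + R[k−i]).
R[1] = 2
R[2] = max(2+2, 6+0) = 6
R[3] = max(2+6, 6+2, 8+0) = 8
R[4] = max(2+8, 6+6, 8+2, 12+0) = 12
R[5] = max(2+12, 6+8, 8+6, 12+2, 15+0) = 15
R[6] = max(2+15, 6+12, 8+8, 12+6, 15+2, 17+0) = 18
R[7] = max(2+18, 6+15, 8+12, …, 17+2, 20+0) = 21
One optimal cutting: 5 + 2 → $15 + $6 = $21.

21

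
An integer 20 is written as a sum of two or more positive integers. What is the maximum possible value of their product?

1458

Define f[k] = max over 1≤i<k of i · max(k−i, f[k−i]); the inner max lets the remainder stay uncut if that's better.
Small cases: f[2]=1, f[3]=2, f[4]=4, f[5]=6, f[6]=9, f[7]=12, f[8]=18, f[9]=27, f[10]=36, f[11]=54, f[12]=81.
f[13] = 2*max(11,54) = 2*54 = 108
f[14] = 2*max(12,81) = 2*81 = 162
f[15] = 3*max(12,81) = 3*81 = 243
f[16] = 2*max(14,162) = 2*162 = 324
f[17] = 2*max(15,243) = 2*243 = 486
f[18] = 3*max(15,243) = 3*243 = 729
f[19] = 2*max(17,486) = 2*486 = 972
f[20] = 2*max(18,729) = 2*729 = 1458
One optimal split: 3 + 3 + 3 + 3 + 3 + 3 + 2; product 3*3*3*3*3*3*2 = 1458.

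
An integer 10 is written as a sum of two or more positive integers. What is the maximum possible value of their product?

36

Fill prod[k] for k=2..10: at each k try every first piece i and multiply by the better of (k−i) uncut or prod[k−i].
Small cases: prod[2]=1, prod[3]=2, prod[4]=4.
prod[5] = max(1·4, 2·3, 3·2, 4·1) = 6
prod[6] = max(1·6, 2·4, 3·3, 4·2, 5·1) = 9
prod[7] = max(1·9, 2·6, 3·4, 4·3, 5·2, 6·1) = 12
prod[8] = max(1·12, 2·9, 3·6, …, 6·2, 7·1) = 18
prod[9] = max(1·18, 2·12, 3·9, …, 7·2, 8·1) = 27
prod[10] = max(1·27, 2·18, 3·12, …, 8·2, 9·1) = 36
One optimal split: 3 + 3 + 2 + 2; product 3·3·2·2 = 36.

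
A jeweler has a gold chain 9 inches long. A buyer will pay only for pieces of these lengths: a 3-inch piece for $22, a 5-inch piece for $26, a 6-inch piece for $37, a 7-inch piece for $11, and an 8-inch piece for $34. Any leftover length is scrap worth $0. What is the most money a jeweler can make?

Build f[k] bottom-up: f[k] = max over allowed piece i of (p[i] + f[k−i]).
f[1] = 0
f[2] = 0
f[3] = 22
f[4] = 22
f[5] = max(22+0, 26+0) = 26
f[6] = max(22+22, 26+0, 37+0) = 44
f[7] = max(22+22, 26+0, 37+0, 11+0) = 44
f[8] = max(22+26, 26+22, 37+0, 11+0, 34+0) = 48
f[9] = max(22+44, 26+22, 37+22, 11+0, 34+0) = 66
One optimal cutting: 3 + 3 + 3 → $66.

66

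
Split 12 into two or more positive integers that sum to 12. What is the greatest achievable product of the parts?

Fill prod[k] for k=2..12: at each k try every first piece i and multiply by the better of (k−i) uncut or prod[k−i].
prod[2] = 1·max(1,0) = 1·1 = 1
prod[3] = 1·max(2,1) = 1·2 = 2
prod[4] = 2·max(2,1) = 2·2 = 4
prod[5] = 2·max(3,2) = 2·3 = 6
prod[6] = 3·max(3,2) = 3·3 = 9
prod[7] = 2·max(5,6) = 2·6 = 12
prod[8] = 2·max(6,9) = 2·9 = 18
prod[9] = 3·max(6,9) = 3·9 = 27
prod[10] = 2·max(8,18) = 2·18 = 36
prod[11] = 2·max(9,27) = 2·27 = 54
prod[12] = 3·max(9,27) = 3·27 = 81
One optimal split: 3 + 3 + 3 + 3; product 3·3·3·3 = 81.

81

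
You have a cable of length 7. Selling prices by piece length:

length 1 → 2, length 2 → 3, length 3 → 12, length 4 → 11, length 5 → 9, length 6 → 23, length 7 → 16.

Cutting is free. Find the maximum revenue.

26

Consider every possible first cut. best[k] is the best of p[i]+best[k−i] over all sellable i≤k.
best[1] = 2
best[2] = 4  (first piece 1, then best[1]=2)
best[3] = 12
best[4] = 14  (first piece 1, then best[3]=12)
best[5] = 16  (first piece 1, then best[4]=14)
best[6] = 24  (first piece 3, then best[3]=12)
best[7] = 26  (first piece 1, then best[6]=24)
One optimal cutting: 3 + 3 + 1 → 12 + 12 + 2 = 26.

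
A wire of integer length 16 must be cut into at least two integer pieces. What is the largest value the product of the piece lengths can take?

324

Fill f[k] for k=2..16: at each k try every first piece i and multiply by the better of (k−i) uncut or f[k−i].
f[2] = 1*max(1,0) = 1*1 = 1
f[3] = 1*max(2,1) = 1*2 = 2
f[4] = 2*max(2,1) = 2*2 = 4
f[5] = 2*max(3,2) = 2*3 = 6
f[6] = 3*max(3,2) = 3*3 = 9
f[7] = 2*max(5,6) = 2*6 = 12
f[8] = 2*max(6,9) = 2*9 = 18
f[9] = 3*max(6,9) = 3*9 = 27
f[10] = 2*max(8,18) = 2*18 = 36
f[11] = 2*max(9,27) = 2*27 = 54
f[12] = 3*max(9,27) = 3*27 = 81
f[13] = 2*max(11,54) = 2*54 = 108
f[14] = 2*max(12,81) = 2*81 = 162
f[15] = 3*max(12,81) = 3*81 = 243
f[16] = 2*max(14,162) = 2*162 = 324
One optimal split: 3 + 3 + 3 + 3 + 2 + 2; product 3*3*3*3*2*2 = 324.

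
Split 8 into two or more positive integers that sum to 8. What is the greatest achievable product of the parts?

Define g[k] = max over 1≤i<k of i · max(k−i, g[k−i]); the inner max lets the remainder stay uncut if that's better.
g[2] = 1×max(1,0) = 1×1 = 1
g[3] = 1×max(2,1) = 1×2 = 2
g[4] = 2×max(2,1) = 2×2 = 4
g[5] = 2×max(3,2) = 2×3 = 6
g[6] = 3×max(3,2) = 3×3 = 9
g[7] = 2×max(5,6) = 2×6 = 12
g[8] = 2×max(6,9) = 2×9 = 18
One optimal split: 3 + 3 + 2; product 3×3×2 = 18.

18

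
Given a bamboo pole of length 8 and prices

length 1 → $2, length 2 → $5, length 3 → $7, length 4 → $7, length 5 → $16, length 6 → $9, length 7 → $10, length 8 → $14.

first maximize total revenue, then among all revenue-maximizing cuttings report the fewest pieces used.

2

Let r[k] be the best obtainable value from length k. For each k, try every first piece i and keep the best of price[i] + r[k−i].
r[1] = 2
r[2] = max(2+2, 5+0) = 5
r[3] = max(2+5, 5+2, 7+0) = 7
r[4] = max(2+7, 5+5, 7+2, 7+0) = 10
r[5] = max(2+10, 5+7, 7+5, 7+2, 16+0) = 16
r[6] = max(2+16, 5+10, 7+7, 7+5, 16+2, 9+0) = 18
r[7] = max(2+18, 5+16, 7+10, …, 9+2, 10+0) = 21
r[8] = max(2+21, 5+18, 7+16, …, 10+2, 14+0) = 23
Maximum revenue is $23.
Now minimize piece count subject to staying optimal: for each k, pieces[k] = 1 + min over i with p[i]+r[k−i]=r[k] of pieces[k−i].
pieces[5] = 1
pieces[6] = 2
pieces[7] = 2
pieces[8] = 2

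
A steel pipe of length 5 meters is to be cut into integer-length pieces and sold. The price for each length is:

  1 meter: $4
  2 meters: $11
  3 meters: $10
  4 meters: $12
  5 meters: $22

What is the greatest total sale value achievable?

26

Build R[k] bottom-up: R[k] = max over allowed piece i of (p[i] + R[k−i]).
R[1] = 4
R[2] = 11
R[3] = 15  (first piece 1, then R[2]=11)
R[4] = 22  (first piece 2, then R[2]=11)
R[5] = 26  (first piece 1, then R[4]=22)
One optimal cutting: 2 + 2 + 1 → $11 + $11 + $4 = $26.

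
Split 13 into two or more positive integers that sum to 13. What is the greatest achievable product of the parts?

Fill prod[k] for k=2..13: at each k try every first piece i and multiply by the better of (k−i) uncut or prod[k−i].
prod[2] = 1×max(1,0) = 1×1 = 1
prod[3] = max(1×2, 2×1) = 2
prod[4] = max(1×3, 2×2, 3×1) = 4
prod[5] = max(1×4, 2×3, 3×2, 4×1) = 6
prod[6] = max(1×6, 2×4, 3×3, 4×2, 5×1) = 9
prod[7] = max(1×9, 2×6, 3×4, 4×3, 5×2, 6×1) = 12
prod[8] = max(1×12, 2×9, 3×6, …, 6×2, 7×1) = 18
prod[9] = max(1×18, 2×12, 3×9, …, 7×2, 8×1) = 27
prod[10] = max(1×27, 2×18, 3×12, …, 8×2, 9×1) = 36
prod[11] = max(1×36, 2×27, 3×18, …, 9×2, 10×1) = 54
prod[12] = max(1×54, 2×36, 3×27, …, 10×2, 11×1) = 81
prod[13] = max(1×81, 2×54, 3×36, …, 11×2, 12×1) = 108
One optimal split: 3 + 3 + 3 + 2 + 2; product 3×3×3×2×2 = 108.

108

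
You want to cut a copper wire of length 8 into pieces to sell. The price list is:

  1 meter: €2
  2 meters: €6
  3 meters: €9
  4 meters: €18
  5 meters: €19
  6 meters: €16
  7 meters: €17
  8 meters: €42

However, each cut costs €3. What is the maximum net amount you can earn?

Consider every possible first cut. net[k] is the best of p[i]+net[k−i] over all sellable i≤k, charging 3 whenever i<k.
net[1] = 2
net[2] = 6
net[3] = 9
net[4] = 18
net[5] = 19
net[6] = 21  (first piece 2, then net[4]=18)
net[7] = 24  (first piece 3, then net[4]=18)
net[8] = 42
Best is to make no cuts and sell whole for €42.

42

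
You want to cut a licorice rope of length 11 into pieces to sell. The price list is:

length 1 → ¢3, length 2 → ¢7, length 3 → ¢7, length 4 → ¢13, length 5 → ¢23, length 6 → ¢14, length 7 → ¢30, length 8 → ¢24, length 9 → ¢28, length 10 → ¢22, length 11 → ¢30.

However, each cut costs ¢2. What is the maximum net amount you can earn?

Let r[k] be the best obtainable value from length k. For each k, try every first piece i and keep the best of price[i] + r[k−i] minus the 2 cut fee when i<k.
r[1] = 3
r[2] = 7
r[3] = 8  (first piece 1, then r[2]=7)
r[4] = 13
r[5] = 23
r[6] = 24  (first piece 1, then r[5]=23)
r[7] = 30
r[8] = 31  (first piece 1, then r[7]=30)
r[9] = 35  (first piece 2, then r[7]=30)
r[10] = 44  (first piece 5, then r[5]=23)
r[11] = 45  (first piece 1, then r[10]=44)
One optimal plan: pieces 5 + 5 + 1 (2 cuts) → ¢49 − ¢4 = ¢45.

45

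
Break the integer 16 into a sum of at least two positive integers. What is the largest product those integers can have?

Let f[k] be the best product for length k (with at least one cut). For each first piece i, the rest contributes max(k−i, f[k−i]).
f[2] = 1·max(1,0) = 1·1 = 1
f[3] = 1·max(2,1) = 1·2 = 2
f[4] = 2·max(2,1) = 2·2 = 4
f[5] = 2·max(3,2) = 2·3 = 6
f[6] = 3·max(3,2) = 3·3 = 9
f[7] = 2·max(5,6) = 2·6 = 12
f[8] = 2·max(6,9) = 2·9 = 18
f[9] = 3·max(6,9) = 3·9 = 27
f[10] = 2·max(8,18) = 2·18 = 36
f[11] = 2·max(9,27) = 2·27 = 54
f[12] = 3·max(9,27) = 3·27 = 81
f[13] = 2·max(11,54) = 2·54 = 108
f[14] = 2·max(12,81) = 2·81 = 162
f[15] = 3·max(12,81) = 3·81 = 243
f[16] = 2·max(14,162) = 2·162 = 324
One optimal split: 3 + 3 + 3 + 3 + 2 + 2; product 3·3·3·3·2·2 = 324.

324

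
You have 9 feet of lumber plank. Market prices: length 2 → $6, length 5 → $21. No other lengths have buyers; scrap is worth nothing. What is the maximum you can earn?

33

Build r[k] bottom-up: r[k] = max over allowed piece i of (p[i] + r[k−i]).
r[1] = 0
r[2] = 6
r[3] = 6
r[4] = 12  (first piece 2, then r[2]=6)
r[5] = max(6+6, 21+0) = 21
r[6] = max(6+12, 21+0) = 21
r[7] = max(6+21, 21+6) = 27
r[8] = max(6+21, 21+6) = 27
r[9] = max(6+27, 21+12) = 33
One optimal cutting: 5 + 2 + 2 → $33.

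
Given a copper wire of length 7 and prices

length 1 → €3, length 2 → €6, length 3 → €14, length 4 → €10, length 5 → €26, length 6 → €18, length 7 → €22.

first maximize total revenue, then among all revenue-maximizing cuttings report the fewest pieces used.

2

Consider every possible first cut. r[k] is the best of p[i]+r[k−i] over all sellable i≤k.
r[1] = 3
r[2] = max(3+3, 6+0) = 6
r[3] = max(3+6, 6+3, 14+0) = 14
r[4] = max(3+14, 6+6, 14+3, 10+0) = 17
r[5] = max(3+17, 6+14, 14+6, 10+3, 26+0) = 26
r[6] = max(3+26, 6+17, 14+14, 10+6, 26+3, 18+0) = 29
r[7] = max(3+29, 6+26, 14+17, …, 18+3, 22+0) = 32
Maximum revenue is €32.
Now minimize piece count subject to staying optimal: for each k, pieces[k] = 1 + min over i with p[i]+r[k−i]=r[k] of pieces[k−i].
pieces[4] = 2
pieces[5] = 1
pieces[6] = 2
pieces[7] = 2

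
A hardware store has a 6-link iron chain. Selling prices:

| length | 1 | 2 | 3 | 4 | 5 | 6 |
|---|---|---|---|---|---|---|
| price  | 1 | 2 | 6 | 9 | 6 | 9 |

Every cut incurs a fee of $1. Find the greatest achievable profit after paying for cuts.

Consider every possible first cut. v[k] is the best of p[i]+v[k−i] over all sellable i≤k, charging 1 whenever i<k.
v[1] = 1
v[2] = max(1+1-1, 2+0) = 2
v[3] = max(1+2-1, 2+1-1, 6+0) = 6
v[4] = max(1+6-1, 2+2-1, 6+1-1, 9+0) = 9
v[5] = max(1+9-1, 2+6-1, 6+2-1, 9+1-1, 6+0) = 9
v[6] = max(1+9-1, 2+9-1, 6+6-1, 9+2-1, 6+1-1, 9+0) = 11
One optimal plan: pieces 3 + 3 (1 cut) → $12 − $1 = $11.

11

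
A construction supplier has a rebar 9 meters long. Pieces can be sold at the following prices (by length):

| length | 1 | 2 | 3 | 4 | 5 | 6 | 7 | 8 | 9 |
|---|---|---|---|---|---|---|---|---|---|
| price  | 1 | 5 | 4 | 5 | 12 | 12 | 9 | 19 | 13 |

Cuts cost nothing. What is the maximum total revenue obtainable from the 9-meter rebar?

Build R[k] bottom-up: R[k] = max over allowed piece i of (p[i] + R[k−i]).
R[1] = 1
R[2] = max(1+1, 5+0) = 5
R[3] = max(1+5, 5+1, 4+0) = 6
R[4] = max(1+6, 5+5, 4+1, 5+0) = 10
R[5] = max(1+10, 5+6, 4+5, 5+1, 12+0) = 12
R[6] = max(1+12, 5+10, 4+6, 5+5, 12+1, 12+0) = 15
R[7] = max(1+15, 5+12, 4+10, …, 12+1, 9+0) = 17
R[8] = max(1+17, 5+15, 4+12, …, 9+1, 19+0) = 20
R[9] = max(1+20, 5+17, 4+15, …, 19+1, 13+0) = 22
One optimal cutting: 5 + 2 + 2 → ₹12 + ₹5 + ₹5 = ₹22.

22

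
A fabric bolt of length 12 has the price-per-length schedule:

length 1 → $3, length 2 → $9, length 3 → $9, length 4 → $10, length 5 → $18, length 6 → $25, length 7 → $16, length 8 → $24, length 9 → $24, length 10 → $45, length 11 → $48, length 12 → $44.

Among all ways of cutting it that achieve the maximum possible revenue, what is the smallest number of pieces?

2

Consider every possible first cut. r[k] is the best of p[i]+r[k−i] over all sellable i≤k.
r[1] = 3
r[2] = 9
r[3] = 12  (first piece 1, then r[2]=9)
r[4] = 18  (first piece 2, then r[2]=9)
r[5] = 21  (first piece 1, then r[4]=18)
r[6] = 27  (first piece 2, then r[4]=18)
r[7] = 30  (first piece 1, then r[6]=27)
r[8] = 36  (first piece 2, then r[6]=27)
r[9] = 39  (first piece 1, then r[8]=36)
r[10] = 45  (first piece 2, then r[8]=36)
r[11] = 48  (first piece 1, then r[10]=45)
r[12] = 54  (first piece 2, then r[10]=45)
Maximum revenue is $54.
Now minimize piece count subject to staying optimal: for each k, pieces[k] = 1 + min over i with p[i]+r[k−i]=r[k] of pieces[k−i].
pieces[9] = 5
pieces[10] = 1
pieces[11] = 1
pieces[12] = 2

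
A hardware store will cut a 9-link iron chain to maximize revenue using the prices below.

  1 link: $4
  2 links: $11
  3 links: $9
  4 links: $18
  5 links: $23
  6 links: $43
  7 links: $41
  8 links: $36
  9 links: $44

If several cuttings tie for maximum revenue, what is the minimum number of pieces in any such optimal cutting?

Let r[k] be the best obtainable value from length k. For each k, try every first piece i and keep the best of price[i] + r[k−i].
r[1] = 4
r[2] = max(4+4, 11+0) = 11
r[3] = max(4+11, 11+4, 9+0) = 15
r[4] = max(4+15, 11+11, 9+4, 18+0) = 22
r[5] = max(4+22, 11+15, 9+11, 18+4, 23+0) = 26
r[6] = max(4+26, 11+22, 9+15, 18+11, 23+4, 43+0) = 43
r[7] = max(4+43, 11+26, 9+22, …, 43+4, 41+0) = 47
r[8] = max(4+47, 11+43, 9+26, …, 41+4, 36+0) = 54
r[9] = max(4+54, 11+47, 9+43, …, 36+4, 44+0) = 58
Maximum revenue is $58.
Now minimize piece count subject to staying optimal: for each k, pieces[k] = 1 + min over i with p[i]+r[k−i]=r[k] of pieces[k−i].
pieces[6] = 1
pieces[7] = 2
pieces[8] = 2
pieces[9] = 3

3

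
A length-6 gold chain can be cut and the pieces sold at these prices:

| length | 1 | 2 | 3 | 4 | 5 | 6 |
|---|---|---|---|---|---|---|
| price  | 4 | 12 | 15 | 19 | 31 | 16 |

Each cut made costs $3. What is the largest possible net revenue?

32

Consider every possible first cut. r[k] is the best of p[i]+r[k−i] over all sellable i≤k, charging 3 whenever i<k.
r[1] = 4
r[2] = 12
r[3] = 15
r[4] = 21  (first piece 2, then r[2]=12)
r[5] = 31
r[6] = 32  (first piece 1, then r[5]=31)
One optimal plan: pieces 5 + 1 (1 cut) → $35 − $3 = $32.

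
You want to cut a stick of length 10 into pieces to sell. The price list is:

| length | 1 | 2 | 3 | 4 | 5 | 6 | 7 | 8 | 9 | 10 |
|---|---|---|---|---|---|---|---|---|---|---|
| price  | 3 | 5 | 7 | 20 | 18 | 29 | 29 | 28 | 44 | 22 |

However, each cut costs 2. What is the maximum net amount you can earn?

Consider every possible first cut. r[k] is the best of p[i]+r[k−i] over all sellable i≤k, charging 2 whenever i<k.
r[1] = 3
r[2] = 5
r[3] = 7
r[4] = 20
r[5] = 21  (first piece 1, then r[4]=20)
r[6] = 29
r[7] = 30  (first piece 1, then r[6]=29)
r[8] = 38  (first piece 4, then r[4]=20)
r[9] = 44
r[10] = 47  (first piece 4, then r[6]=29)
One optimal plan: pieces 6 + 4 (1 cut) → 49 − 2 = 47.

47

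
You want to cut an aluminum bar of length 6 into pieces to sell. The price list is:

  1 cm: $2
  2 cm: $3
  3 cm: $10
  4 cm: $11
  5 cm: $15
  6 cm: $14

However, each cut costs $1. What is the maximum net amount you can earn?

19

Let v[k] be the best obtainable value from length k. For each k, try every first piece i and keep the best of price[i] + v[k−i] minus the 1 cut fee when i<k.
v[1] = 2
v[2] = max(2+2-1, 3+0) = 3
v[3] = max(2+3-1, 3+2-1, 10+0) = 10
v[4] = max(2+10-1, 3+3-1, 10+2-1, 11+0) = 11
v[5] = max(2+11-1, 3+10-1, 10+3-1, 11+2-1, 15+0) = 15
v[6] = max(2+15-1, 3+11-1, 10+10-1, 11+3-1, 15+2-1, 14+0) = 19
One optimal plan: pieces 3 + 3 (1 cut) → $20 − $1 = $19.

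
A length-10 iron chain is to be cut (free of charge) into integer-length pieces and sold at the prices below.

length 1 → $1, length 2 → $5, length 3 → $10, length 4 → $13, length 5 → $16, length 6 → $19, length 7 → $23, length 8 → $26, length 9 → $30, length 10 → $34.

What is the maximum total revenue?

Build R[k] bottom-up: R[k] = max over allowed piece i of (p[i] + R[k−i]).
R[1] = 1
R[2] = max(1+1, 5+0) = 5
R[3] = max(1+5, 5+1, 10+0) = 10
R[4] = max(1+10, 5+5, 10+1, 13+0) = 13
R[5] = max(1+13, 5+10, 10+5, 13+1, 16+0) = 16
R[6] = max(1+16, 5+13, 10+10, 13+5, 16+1, 19+0) = 20
R[7] = max(1+20, 5+16, 10+13, …, 19+1, 23+0) = 23
R[8] = max(1+23, 5+20, 10+16, …, 23+1, 26+0) = 26
R[9] = max(1+26, 5+23, 10+20, …, 26+1, 30+0) = 30
R[10] = max(1+30, 5+26, 10+23, …, 30+1, 34+0) = 34
Best is to sell the whole 10-link piece uncut for $34.

34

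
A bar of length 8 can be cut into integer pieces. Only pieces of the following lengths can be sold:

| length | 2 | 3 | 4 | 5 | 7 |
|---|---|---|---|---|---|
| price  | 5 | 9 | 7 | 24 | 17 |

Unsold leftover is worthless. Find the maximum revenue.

Consider every possible first cut. r[k] is the best of p[i]+r[k−i] over all sellable i≤k.
r[1] = 0
r[2] = 5
r[3] = 9
r[4] = 10  (first piece 2, then r[2]=5)
r[5] = 24
r[6] = 24
r[7] = 29  (first piece 2, then r[5]=24)
r[8] = 33  (first piece 3, then r[5]=24)
One optimal cutting: 5 + 3 → 33.

33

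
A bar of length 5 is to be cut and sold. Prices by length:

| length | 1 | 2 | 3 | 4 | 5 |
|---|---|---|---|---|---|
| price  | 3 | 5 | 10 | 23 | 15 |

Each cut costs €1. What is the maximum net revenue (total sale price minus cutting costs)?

25

Consider every possible first cut. net[k] is the best of p[i]+net[k−i] over all sellable i≤k, charging 1 whenever i<k.
net[1] = 3
net[2] = 5  (first piece 1, then net[1]=3)
net[3] = 10
net[4] = 23
net[5] = 25  (first piece 1, then net[4]=23)
One optimal plan: pieces 4 + 1 (1 cut) → €26 − €1 = €25.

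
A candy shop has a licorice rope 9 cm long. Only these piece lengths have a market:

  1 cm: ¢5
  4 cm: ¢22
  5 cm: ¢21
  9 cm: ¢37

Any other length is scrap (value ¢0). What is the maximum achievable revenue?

Build r[k] bottom-up: r[k] = max over allowed piece i of (p[i] + r[k−i]).
r[1] = 5
r[2] = 10  (first piece 1, then r[1]=5)
r[3] = 15  (first piece 1, then r[2]=10)
r[4] = max(5+15, 22+0) = 22
r[5] = max(5+22, 22+5, 21+0) = 27
r[6] = max(5+27, 22+10, 21+5) = 32
r[7] = max(5+32, 22+15, 21+10) = 37
r[8] = max(5+37, 22+22, 21+15) = 44
r[9] = max(5+44, 22+27, 21+22, 37+0) = 49
One optimal cutting: 4 + 4 + 1 → ¢49.

49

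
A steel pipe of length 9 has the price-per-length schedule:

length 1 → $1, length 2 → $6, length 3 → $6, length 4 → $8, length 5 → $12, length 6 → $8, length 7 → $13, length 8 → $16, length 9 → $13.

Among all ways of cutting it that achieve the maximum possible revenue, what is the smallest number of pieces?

Let r[k] be the best obtainable value from length k. For each k, try every first piece i and keep the best of price[i] + r[k−i].
r[1] = 1
r[2] = 6
r[3] = 7  (first piece 1, then r[2]=6)
r[4] = 12  (first piece 2, then r[2]=6)
r[5] = 13  (first piece 1, then r[4]=12)
r[6] = 18  (first piece 2, then r[4]=12)
r[7] = 19  (first piece 1, then r[6]=18)
r[8] = 24  (first piece 2, then r[6]=18)
r[9] = 25  (first piece 1, then r[8]=24)
Maximum revenue is $25.
Now minimize piece count subject to staying optimal: for each k, pieces[k] = 1 + min over i with p[i]+r[k−i]=r[k] of pieces[k−i].
pieces[6] = 3
pieces[7] = 4
pieces[8] = 4
pieces[9] = 5

5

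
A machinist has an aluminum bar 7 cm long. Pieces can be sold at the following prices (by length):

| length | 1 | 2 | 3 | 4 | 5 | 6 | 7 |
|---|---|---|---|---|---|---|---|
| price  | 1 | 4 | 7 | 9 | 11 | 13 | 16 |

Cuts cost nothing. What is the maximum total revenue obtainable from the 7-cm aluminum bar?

16

Consider every possible first cut. best[k] is the best of p[i]+best[k−i] over all sellable i≤k.
best[1] = 1
best[2] = 4
best[3] = 7
best[4] = 9
best[5] = 11  (first piece 2, then best[3]=7)
best[6] = 14  (first piece 3, then best[3]=7)
best[7] = 16  (first piece 3, then best[4]=9)
One optimal cutting: 4 + 3 → $9 + $7 = $16.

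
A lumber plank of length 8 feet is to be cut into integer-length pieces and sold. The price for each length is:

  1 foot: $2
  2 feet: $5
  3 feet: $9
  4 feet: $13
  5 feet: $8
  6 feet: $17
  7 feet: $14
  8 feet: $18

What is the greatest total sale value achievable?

26

Consider every possible first cut. v[k] is the best of p[i]+v[k−i] over all sellable i≤k.
v[1] = 2
v[2] = max(2+2, 5+0) = 5
v[3] = max(2+5, 5+2, 9+0) = 9
v[4] = max(2+9, 5+5, 9+2, 13+0) = 13
v[5] = max(2+13, 5+9, 9+5, 13+2, 8+0) = 15
v[6] = max(2+15, 5+13, 9+9, 13+5, 8+2, 17+0) = 18
v[7] = max(2+18, 5+15, 9+13, …, 17+2, 14+0) = 22
v[8] = max(2+22, 5+18, 9+15, …, 14+2, 18+0) = 26
One optimal cutting: 4 + 4 → $13 + $13 = $26.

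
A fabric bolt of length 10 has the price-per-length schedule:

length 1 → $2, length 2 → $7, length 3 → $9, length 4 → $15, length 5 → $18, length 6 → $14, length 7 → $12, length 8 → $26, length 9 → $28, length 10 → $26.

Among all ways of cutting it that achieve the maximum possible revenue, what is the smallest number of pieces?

Build r[k] bottom-up: r[k] = max over allowed piece i of (p[i] + r[k−i]).
r[1] = 2
r[2] = 7
r[3] = 9  (first piece 1, then r[2]=7)
r[4] = 15
r[5] = 18
r[6] = 22  (first piece 2, then r[4]=15)
r[7] = 25  (first piece 2, then r[5]=18)
r[8] = 30  (first piece 4, then r[4]=15)
r[9] = 33  (first piece 4, then r[5]=18)
r[10] = 37  (first piece 2, then r[8]=30)
Maximum revenue is $37.
Now minimize piece count subject to staying optimal: for each k, pieces[k] = 1 + min over i with p[i]+r[k−i]=r[k] of pieces[k−i].
pieces[7] = 2
pieces[8] = 2
pieces[9] = 2
pieces[10] = 3

3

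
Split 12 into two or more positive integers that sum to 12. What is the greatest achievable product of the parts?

81

Fill P[k] for k=2..12: at each k try every first piece i and multiply by the better of (k−i) uncut or P[k−i].
Small cases: P[2]=1, P[3]=2, P[4]=4, P[5]=6, P[6]=9, P[7]=12.
P[8] = 2·max(6,9) = 2·9 = 18
P[9] = 3·max(6,9) = 3·9 = 27
P[10] = 2·max(8,18) = 2·18 = 36
P[11] = 2·max(9,27) = 2·27 = 54
P[12] = 3·max(9,27) = 3·27 = 81
One optimal split: 3 + 3 + 3 + 3; product 3·3·3·3 = 81.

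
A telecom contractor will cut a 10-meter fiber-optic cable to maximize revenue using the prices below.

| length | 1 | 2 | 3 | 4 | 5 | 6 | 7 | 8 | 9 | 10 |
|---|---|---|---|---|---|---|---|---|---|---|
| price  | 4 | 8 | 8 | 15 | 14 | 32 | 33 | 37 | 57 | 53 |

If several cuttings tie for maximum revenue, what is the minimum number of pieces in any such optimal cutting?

Build r[k] bottom-up: r[k] = max over allowed piece i of (p[i] + r[k−i]).
r[1] = 4
r[2] = 8  (first piece 1, then r[1]=4)
r[3] = 12  (first piece 1, then r[2]=8)
r[4] = 16  (first piece 1, then r[3]=12)
r[5] = 20  (first piece 1, then r[4]=16)
r[6] = 32
r[7] = 36  (first piece 1, then r[6]=32)
r[8] = 40  (first piece 1, then r[7]=36)
r[9] = 57
r[10] = 61  (first piece 1, then r[9]=57)
Maximum revenue is $61.
Now minimize piece count subject to staying optimal: for each k, pieces[k] = 1 + min over i with p[i]+r[k−i]=r[k] of pieces[k−i].
pieces[7] = 2
pieces[8] = 2
pieces[9] = 1
pieces[10] = 2

2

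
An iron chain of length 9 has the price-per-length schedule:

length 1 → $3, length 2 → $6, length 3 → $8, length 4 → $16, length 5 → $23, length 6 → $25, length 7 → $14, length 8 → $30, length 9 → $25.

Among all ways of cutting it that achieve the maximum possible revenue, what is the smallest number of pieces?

2

Consider every possible first cut. r[k] is the best of p[i]+r[k−i] over all sellable i≤k.
r[1] = 3
r[2] = max(3+3, 6+0) = 6
r[3] = max(3+6, 6+3, 8+0) = 9
r[4] = max(3+9, 6+6, 8+3, 16+0) = 16
r[5] = max(3+16, 6+9, 8+6, 16+3, 23+0) = 23
r[6] = max(3+23, 6+16, 8+9, 16+6, 23+3, 25+0) = 26
r[7] = max(3+26, 6+23, 8+16, …, 25+3, 14+0) = 29
r[8] = max(3+29, 6+26, 8+23, …, 14+3, 30+0) = 32
r[9] = max(3+32, 6+29, 8+26, …, 30+3, 25+0) = 39
Maximum revenue is $39.
Now minimize piece count subject to staying optimal: for each k, pieces[k] = 1 + min over i with p[i]+r[k−i]=r[k] of pieces[k−i].
pieces[6] = 2
pieces[7] = 2
pieces[8] = 2
pieces[9] = 2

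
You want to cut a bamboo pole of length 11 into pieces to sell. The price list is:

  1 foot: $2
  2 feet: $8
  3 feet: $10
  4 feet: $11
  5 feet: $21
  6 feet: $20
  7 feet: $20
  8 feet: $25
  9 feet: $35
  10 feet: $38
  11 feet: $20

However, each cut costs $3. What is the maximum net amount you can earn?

Build r[k] bottom-up: r[k] = max over allowed piece i of (p[i] + r[k−i]) − 3 per cut.
r[1] = 2
r[2] = max(2+2-3, 8+0) = 8
r[3] = max(2+8-3, 8+2-3, 10+0) = 10
r[4] = max(2+10-3, 8+8-3, 10+2-3, 11+0) = 13
r[5] = max(2+13-3, 8+10-3, 10+8-3, 11+2-3, 21+0) = 21
r[6] = max(2+21-3, 8+13-3, 10+10-3, 11+8-3, 21+2-3, 20+0) = 20
r[7] = max(2+20-3, 8+21-3, 10+13-3, …, 20+2-3, 20+0) = 26
r[8] = max(2+26-3, 8+20-3, 10+21-3, …, 20+2-3, 25+0) = 28
r[9] = max(2+28-3, 8+26-3, 10+20-3, …, 25+2-3, 35+0) = 35
r[10] = max(2+35-3, 8+28-3, 10+26-3, …, 35+2-3, 38+0) = 39
r[11] = max(2+39-3, 8+35-3, 10+28-3, …, 38+2-3, 20+0) = 40
One optimal plan: pieces 9 + 2 (1 cut) → $43 − $3 = $40.

40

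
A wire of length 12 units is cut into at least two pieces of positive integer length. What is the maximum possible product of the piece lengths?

Let f[k] be the best product for length k (with at least one cut). For each first piece i, the rest contributes max(k−i, f[k−i]).
f[2] = 1*max(1,0) = 1*1 = 1
f[3] = max(1*2, 2*1) = 2
f[4] = max(1*3, 2*2, 3*1) = 4
f[5] = max(1*4, 2*3, 3*2, 4*1) = 6
f[6] = max(1*6, 2*4, 3*3, 4*2, 5*1) = 9
f[7] = max(1*9, 2*6, 3*4, 4*3, 5*2, 6*1) = 12
f[8] = max(1*12, 2*9, 3*6, …, 6*2, 7*1) = 18
f[9] = max(1*18, 2*12, 3*9, …, 7*2, 8*1) = 27
f[10] = max(1*27, 2*18, 3*12, …, 8*2, 9*1) = 36
f[11] = max(1*36, 2*27, 3*18, …, 9*2, 10*1) = 54
f[12] = max(1*54, 2*36, 3*27, …, 10*2, 11*1) = 81
One optimal split: 3 + 3 + 3 + 3; product 3*3*3*3 = 81.

81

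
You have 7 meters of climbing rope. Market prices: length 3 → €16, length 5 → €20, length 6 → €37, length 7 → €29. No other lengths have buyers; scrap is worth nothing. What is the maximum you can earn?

Build f[k] bottom-up: f[k] = max over allowed piece i of (p[i] + f[k−i]).
f[1] = 0
f[2] = 0
f[3] = 16
f[4] = 16
f[5] = 20
f[6] = 37
f[7] = 37
One optimal cutting: pieces 6 with 1 meter of scrap → €37.

37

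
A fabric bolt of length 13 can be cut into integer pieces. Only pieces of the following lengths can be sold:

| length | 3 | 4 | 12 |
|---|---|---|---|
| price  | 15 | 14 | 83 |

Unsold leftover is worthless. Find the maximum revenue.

Consider every possible first cut. r[k] is the best of p[i]+r[k−i] over all sellable i≤k.
r[1] = 0
r[2] = 0
r[3] = 15
r[4] = max(15+0, 14+0) = 15
r[5] = max(15+0, 14+0) = 15
r[6] = max(15+15, 14+0) = 30
r[7] = max(15+15, 14+15) = 30
r[8] = max(15+15, 14+15) = 30
r[9] = max(15+30, 14+15) = 45
r[10] = max(15+30, 14+30) = 45
r[11] = max(15+30, 14+30) = 45
r[12] = max(15+45, 14+30, 83+0) = 83
r[13] = max(15+45, 14+45, 83+0) = 83
One optimal cutting: pieces 12 with 1 yard of scrap → $83.

83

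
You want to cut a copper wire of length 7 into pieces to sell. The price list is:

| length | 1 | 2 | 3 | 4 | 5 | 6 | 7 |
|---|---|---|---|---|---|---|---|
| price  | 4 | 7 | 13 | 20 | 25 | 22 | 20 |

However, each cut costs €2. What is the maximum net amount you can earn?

Let v[k] be the best obtainable value from length k. For each k, try every first piece i and keep the best of price[i] + v[k−i] minus the 2 cut fee when i<k.
v[1] = 4
v[2] = max(4+4-2, 7+0) = 7
v[3] = max(4+7-2, 7+4-2, 13+0) = 13
v[4] = max(4+13-2, 7+7-2, 13+4-2, 20+0) = 20
v[5] = max(4+20-2, 7+13-2, 13+7-2, 20+4-2, 25+0) = 25
v[6] = max(4+25-2, 7+20-2, 13+13-2, 20+7-2, 25+4-2, 22+0) = 27
v[7] = max(4+27-2, 7+25-2, 13+20-2, …, 22+4-2, 20+0) = 31
One optimal plan: pieces 4 + 3 (1 cut) → €33 − €2 = €31.

31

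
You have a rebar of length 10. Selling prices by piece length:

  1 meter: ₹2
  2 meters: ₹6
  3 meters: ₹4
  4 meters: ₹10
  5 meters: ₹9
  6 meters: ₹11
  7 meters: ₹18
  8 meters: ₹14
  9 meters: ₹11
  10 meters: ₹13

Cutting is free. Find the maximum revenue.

Build best[k] bottom-up: best[k] = max over allowed piece i of (p[i] + best[k−i]).
best[1] = 2
best[2] = max(2+2, 6+0) = 6
best[3] = max(2+6, 6+2, 4+0) = 8
best[4] = max(2+8, 6+6, 4+2, 10+0) = 12
best[5] = max(2+12, 6+8, 4+6, 10+2, 9+0) = 14
best[6] = max(2+14, 6+12, 4+8, 10+6, 9+2, 11+0) = 18
best[7] = max(2+18, 6+14, 4+12, …, 11+2, 18+0) = 20
best[8] = max(2+20, 6+18, 4+14, …, 18+2, 14+0) = 24
best[9] = max(2+24, 6+20, 4+18, …, 14+2, 11+0) = 26
best[10] = max(2+26, 6+24, 4+20, …, 11+2, 13+0) = 30
One optimal cutting: 2 + 2 + 2 + 2 + 2 → ₹6 + ₹6 + ₹6 + ₹6 + ₹6 = ₹30.

30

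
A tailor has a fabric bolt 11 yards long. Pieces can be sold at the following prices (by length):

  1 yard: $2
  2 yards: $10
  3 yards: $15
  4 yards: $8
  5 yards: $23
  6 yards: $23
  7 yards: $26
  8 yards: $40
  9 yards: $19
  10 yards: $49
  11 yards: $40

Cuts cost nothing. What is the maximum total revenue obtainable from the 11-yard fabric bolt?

Consider every possible first cut. v[k] is the best of p[i]+v[k−i] over all sellable i≤k.
v[1] = 2
v[2] = max(2+2, 10+0) = 10
v[3] = max(2+10, 10+2, 15+0) = 15
v[4] = max(2+15, 10+10, 15+2, 8+0) = 20
v[5] = max(2+20, 10+15, 15+10, 8+2, 23+0) = 25
v[6] = max(2+25, 10+20, 15+15, 8+10, 23+2, 23+0) = 30
v[7] = max(2+30, 10+25, 15+20, …, 23+2, 26+0) = 35
v[8] = max(2+35, 10+30, 15+25, …, 26+2, 40+0) = 40
v[9] = max(2+40, 10+35, 15+30, …, 40+2, 19+0) = 45
v[10] = max(2+45, 10+40, 15+35, …, 19+2, 49+0) = 50
v[11] = max(2+50, 10+45, 15+40, …, 49+2, 40+0) = 55
One optimal cutting: 3 + 2 + 2 + 2 + 2 → $15 + $10 + $10 + $10 + $10 = $55.

55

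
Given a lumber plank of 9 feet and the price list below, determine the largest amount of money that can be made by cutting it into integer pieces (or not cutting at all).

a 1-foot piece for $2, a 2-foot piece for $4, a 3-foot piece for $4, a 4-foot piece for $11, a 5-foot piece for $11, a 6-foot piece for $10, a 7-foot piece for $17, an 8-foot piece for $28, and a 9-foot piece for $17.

Let r[k] be the best obtainable value from length k. For each k, try every first piece i and keep the best of price[i] + r[k−i].
r[1] = 2
r[2] = 4  (first piece 1, then r[1]=2)
r[3] = 6  (first piece 1, then r[2]=4)
r[4] = 11
r[5] = 13  (first piece 1, then r[4]=11)
r[6] = 15  (first piece 1, then r[5]=13)
r[7] = 17  (first piece 1, then r[6]=15)
r[8] = 28
r[9] = 30  (first piece 1, then r[8]=28)
One optimal cutting: 8 + 1 → $28 + $2 = $30.

30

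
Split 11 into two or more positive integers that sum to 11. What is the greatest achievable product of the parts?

54

Define f[k] = max over 1≤i<k of i · max(k−i, f[k−i]); the inner max lets the remainder stay uncut if that's better.
f[2] = 1*max(1,0) = 1*1 = 1
f[3] = 1*max(2,1) = 1*2 = 2
f[4] = 2*max(2,1) = 2*2 = 4
f[5] = 2*max(3,2) = 2*3 = 6
f[6] = 3*max(3,2) = 3*3 = 9
f[7] = 2*max(5,6) = 2*6 = 12
f[8] = 2*max(6,9) = 2*9 = 18
f[9] = 3*max(6,9) = 3*9 = 27
f[10] = 2*max(8,18) = 2*18 = 36
f[11] = 2*max(9,27) = 2*27 = 54
One optimal split: 3 + 3 + 3 + 2; product 3*3*3*2 = 54.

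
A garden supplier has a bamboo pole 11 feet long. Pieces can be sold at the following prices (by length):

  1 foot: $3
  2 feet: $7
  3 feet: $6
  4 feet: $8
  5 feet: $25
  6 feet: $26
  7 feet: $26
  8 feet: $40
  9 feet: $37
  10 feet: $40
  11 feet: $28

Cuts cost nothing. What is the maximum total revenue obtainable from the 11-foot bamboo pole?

Let v[k] be the best obtainable value from length k. For each k, try every first piece i and keep the best of price[i] + v[k−i].
v[1] = 3
v[2] = 7
v[3] = 10  (first piece 1, then v[2]=7)
v[4] = 14  (first piece 2, then v[2]=7)
v[5] = 25
v[6] = 28  (first piece 1, then v[5]=25)
v[7] = 32  (first piece 2, then v[5]=25)
v[8] = 40
v[9] = 43  (first piece 1, then v[8]=40)
v[10] = 50  (first piece 5, then v[5]=25)
v[11] = 53  (first piece 1, then v[10]=50)
One optimal cutting: 5 + 5 + 1 → $25 + $25 + $3 = $53.

53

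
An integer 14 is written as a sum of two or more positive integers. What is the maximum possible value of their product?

Define P[k] = max over 1≤i<k of i · max(k−i, P[k−i]); the inner max lets the remainder stay uncut if that's better.
Small cases: P[2]=1, P[3]=2, P[4]=4, P[5]=6, P[6]=9.
P[7] = max(1×9, 2×6, 3×4, 4×3, 5×2, 6×1) = 12
P[8] = max(1×12, 2×9, 3×6, …, 6×2, 7×1) = 18
P[9] = max(1×18, 2×12, 3×9, …, 7×2, 8×1) = 27
P[10] = max(1×27, 2×18, 3×12, …, 8×2, 9×1) = 36
P[11] = max(1×36, 2×27, 3×18, …, 9×2, 10×1) = 54
P[12] = max(1×54, 2×36, 3×27, …, 10×2, 11×1) = 81
P[13] = max(1×81, 2×54, 3×36, …, 11×2, 12×1) = 108
P[14] = max(1×108, 2×81, 3×54, …, 12×2, 13×1) = 162
One optimal split: 3 + 3 + 3 + 3 + 2; product 3×3×3×3×2 = 162.

162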